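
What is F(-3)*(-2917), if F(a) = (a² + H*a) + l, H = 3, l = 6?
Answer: -17502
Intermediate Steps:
F(a) = 6 + a² + 3*a (F(a) = (a² + 3*a) + 6 = 6 + a² + 3*a)
F(-3)*(-2917) = (6 + (-3)² + 3*(-3))*(-2917) = (6 + 9 - 9)*(-2917) = 6*(-2917) = -17502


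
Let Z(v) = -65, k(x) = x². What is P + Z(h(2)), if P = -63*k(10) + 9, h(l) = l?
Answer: -6356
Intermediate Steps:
P = -6291 (P = -63*10² + 9 = -63*100 + 9 = -6300 + 9 = -6291)
P + Z(h(2)) = -6291 - 65 = -6356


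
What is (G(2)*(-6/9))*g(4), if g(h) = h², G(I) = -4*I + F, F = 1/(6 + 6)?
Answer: 760/9 ≈ 84.444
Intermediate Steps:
F = 1/12 ≈ 0.083333
G(I) = 1/12 - 4*I (G(I) = -4*I + 1/12 = 1/12 - 4*I)
(G(2)*(-6/9))*g(4) = ((1/12 - 4*2)*(-6/9))*4² = ((1/12 - 8)*(-6*⅑))*16 = -95/12*(-⅔)*16 = (95/18)*16 = 760/9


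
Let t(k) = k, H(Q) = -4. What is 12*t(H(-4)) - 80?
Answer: -128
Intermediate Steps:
12*t(H(-4)) - 80 = 12*(-4) - 80 = -48 - 80 = -128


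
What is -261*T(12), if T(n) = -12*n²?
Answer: 451008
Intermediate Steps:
-261*T(12) = -(-3132)*12² = -(-3132)*144 = -261*(-1728) = 451008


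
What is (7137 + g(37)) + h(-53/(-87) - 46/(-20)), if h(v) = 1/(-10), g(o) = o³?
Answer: 577899/10 ≈ 57790.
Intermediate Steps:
h(v) = -⅒
(7137 + g(37)) + h(-53/(-87) - 46/(-20)) = (7137 + 37³) - ⅒ = (7137 + 50653) - ⅒ = 57790 - ⅒ = 577899/10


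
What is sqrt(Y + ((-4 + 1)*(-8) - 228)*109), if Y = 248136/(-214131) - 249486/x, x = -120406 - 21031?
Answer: I*sqrt(2266143978929799097234814)/10095348749 ≈ 149.12*I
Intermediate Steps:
x = -141437
Y = 6109025078/10095348749 (Y = 248136/(-214131) - 249486/(-141437) = 248136*(-1/214131) - 249486*(-1/141437) = -82712/71377 + 249486/141437 = 6109025078/10095348749 ≈ 0.60513)
sqrt(Y + ((-4 + 1)*(-8) - 228)*109) = sqrt(6109025078/10095348749 + ((-4 + 1)*(-8) - 228)*109) = sqrt(6109025078/10095348749 + (-3*(-8) - 228)*109) = sqrt(6109025078/10095348749 + (24 - 228)*109) = sqrt(6109025078/10095348749 - 204*109) = sqrt(6109025078/10095348749 - 22236) = sqrt(-224474065757686/10095348749) = I*sqrt(2266143978929799097234814)/10095348749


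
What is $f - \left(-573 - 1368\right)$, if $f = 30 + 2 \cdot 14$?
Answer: $1999$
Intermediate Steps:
$f = 58$ ($f = 30 + 28 = 58$)
$f - \left(-573 - 1368\right) = 58 - \left(-573 - 1368\right) = 58 - -1941 = 58 + 1941 = 1999$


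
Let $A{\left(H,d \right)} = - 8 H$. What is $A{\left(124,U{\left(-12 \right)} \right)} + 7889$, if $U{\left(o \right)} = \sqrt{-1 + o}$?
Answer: $6897$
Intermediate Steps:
$A{\left(124,U{\left(-12 \right)} \right)} + 7889 = \left(-8\right) 124 + 7889 = -992 + 7889 = 6897$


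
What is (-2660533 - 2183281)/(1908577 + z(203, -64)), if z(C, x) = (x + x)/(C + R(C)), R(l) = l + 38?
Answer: -537663354/211852015 ≈ -2.5379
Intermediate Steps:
R(l) = 38 + l
z(C, x) = 2*x/(38 + 2*C) (z(C, x) = (x + x)/(C + (38 + C)) = (2*x)/(38 + 2*C) = 2*x/(38 + 2*C))
(-2660533 - 2183281)/(1908577 + z(203, -64)) = (-2660533 - 2183281)/(1908577 - 64/(19 + 203)) = -4843814/(1908577 - 64/222) = -4843814/(1908577 - 64*1/222) = -4843814/(1908577 - 32/111) = -4843814/211852015/111 = -4843814*111/211852015 = -537663354/211852015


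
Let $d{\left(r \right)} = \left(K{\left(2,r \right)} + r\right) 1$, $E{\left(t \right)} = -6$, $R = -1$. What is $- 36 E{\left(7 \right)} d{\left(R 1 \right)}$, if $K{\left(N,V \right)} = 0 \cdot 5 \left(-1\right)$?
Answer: $-216$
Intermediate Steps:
$K{\left(N,V \right)} = 0$ ($K{\left(N,V \right)} = 0 \left(-1\right) = 0$)
$d{\left(r \right)} = r$ ($d{\left(r \right)} = \left(0 + r\right) 1 = r 1 = r$)
$- 36 E{\left(7 \right)} d{\left(R 1 \right)} = \left(-36\right) \left(-6\right) \left(\left(-1\right) 1\right) = 216 \left(-1\right) = -216$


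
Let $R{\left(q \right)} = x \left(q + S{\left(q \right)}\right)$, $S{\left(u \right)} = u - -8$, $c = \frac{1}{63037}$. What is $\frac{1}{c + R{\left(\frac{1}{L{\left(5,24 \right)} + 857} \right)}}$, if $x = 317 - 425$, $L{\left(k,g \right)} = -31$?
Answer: $- \frac{26034281}{22500426367} \approx -0.0011571$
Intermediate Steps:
$c = \frac{1}{63037} \approx 1.5864 \cdot 10^{-5}$
$S{\left(u \right)} = 8 + u$ ($S{\left(u \right)} = u + 8 = 8 + u$)
$x = -108$
$R{\left(q \right)} = -864 - 216 q$ ($R{\left(q \right)} = - 108 \left(q + \left(8 + q\right)\right) = - 108 \left(8 + 2 q\right) = -864 - 216 q$)
$\frac{1}{c + R{\left(\frac{1}{L{\left(5,24 \right)} + 857} \right)}} = \frac{1}{\frac{1}{63037} - \left(864 + \frac{216}{-31 + 857}\right)} = \frac{1}{\frac{1}{63037} - \left(864 + \frac{216}{826}\right)} = \frac{1}{\frac{1}{63037} - \frac{356940}{413}} = \frac{1}{- \frac{22500426367}{26034281}} = - \frac{26034281}{22500426367}$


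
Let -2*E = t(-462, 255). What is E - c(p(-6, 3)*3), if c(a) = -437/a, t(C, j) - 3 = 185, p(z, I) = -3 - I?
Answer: -2129/18 ≈ -118.28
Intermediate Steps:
t(C, j) = 188 (t(C, j) = 3 + 185 = 188)
E = -94 (E = -½*188 = -94)
E - c(p(-6, 3)*3) = -94 - (-437)/((-3 - 1*3)*3) = -94 - (-437)/((-3 - 3)*3) = -94 - (-437)/((-6*3)) = -94 - (-437)/(-18) = -94 - (-437)*(-1)/18 = -94 - 1*437/18 = -94 - 437/18 = -2129/18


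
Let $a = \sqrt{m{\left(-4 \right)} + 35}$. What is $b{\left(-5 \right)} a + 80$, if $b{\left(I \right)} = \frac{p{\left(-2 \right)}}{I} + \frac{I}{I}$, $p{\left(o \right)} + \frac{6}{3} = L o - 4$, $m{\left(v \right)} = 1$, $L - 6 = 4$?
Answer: $\frac{586}{5} \approx 117.2$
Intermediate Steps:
$L = 10$ ($L = 6 + 4 = 10$)
$a = 6$ ($a = \sqrt{1 + 35} = \sqrt{36} = 6$)
$p{\left(o \right)} = -6 + 10 o$ ($p{\left(o \right)} = -2 + \left(10 o - 4\right) = -2 + \left(-4 + 10 o\right) = -6 + 10 o$)
$b{\left(I \right)} = 1 - \frac{26}{I}$ ($b{\left(I \right)} = \frac{-6 + 10 \left(-2\right)}{I} + \frac{I}{I} = \frac{-6 - 20}{I} + 1 = - \frac{26}{I} + 1 = 1 - \frac{26}{I}$)
$b{\left(-5 \right)} a + 80 = \frac{-26 - 5}{-5} \cdot 6 + 80 = \left(- \frac{1}{5}\right) \left(-31\right) 6 + 80 = \frac{31}{5} \cdot 6 + 80 = \frac{186}{5} + 80 = \frac{586}{5}$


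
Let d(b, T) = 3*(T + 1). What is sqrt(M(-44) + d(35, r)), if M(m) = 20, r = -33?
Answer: 2*I*sqrt(19) ≈ 8.7178*I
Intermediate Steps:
d(b, T) = 3 + 3*T (d(b, T) = 3*(1 + T) = 3 + 3*T)
sqrt(M(-44) + d(35, r)) = sqrt(20 + (3 + 3*(-33))) = sqrt(20 + (3 - 99)) = sqrt(20 - 96) = sqrt(-76) = 2*I*sqrt(19)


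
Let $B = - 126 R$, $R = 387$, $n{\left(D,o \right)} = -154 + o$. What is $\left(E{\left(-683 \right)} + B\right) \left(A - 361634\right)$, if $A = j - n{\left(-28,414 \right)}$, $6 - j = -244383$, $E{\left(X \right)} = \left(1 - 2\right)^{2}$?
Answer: $5729661305$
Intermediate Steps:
$E{\left(X \right)} = 1$ ($E{\left(X \right)} = \left(-1\right)^{2} = 1$)
$B = -48762$ ($B = \left(-126\right) 387 = -48762$)
$j = 244389$ ($j = 6 - -244383 = 6 + 244383 = 244389$)
$A = 244129$ ($A = 244389 - \left(-154 + 414\right) = 244389 - 260 = 244129$)
$\left(E{\left(-683 \right)} + B\right) \left(A - 361634\right) = \left(1 - 48762\right) \left(244129 - 361634\right) = \left(-48761\right) \left(-117505\right) = 5729661305$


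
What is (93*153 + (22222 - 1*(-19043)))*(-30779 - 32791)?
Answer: -3527753580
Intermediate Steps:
(93*153 + (22222 - 1*(-19043)))*(-30779 - 32791) = (14229 + (22222 + 19043))*(-63570) = (14229 + 41265)*(-63570) = 55494*(-63570) = -3527753580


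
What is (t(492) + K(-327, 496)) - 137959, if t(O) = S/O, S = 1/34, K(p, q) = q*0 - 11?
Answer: -2307962159/16728 ≈ -1.3797e+5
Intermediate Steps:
K(p, q) = -11 (K(p, q) = 0 - 11 = -11)
S = 1/34 ≈ 0.029412
t(O) = 1/(34*O)
(t(492) + K(-327, 496)) - 137959 = ((1/34)/492 - 11) - 137959 = ((1/34)*(1/492) - 11) - 137959 = (1/16728 - 11) - 137959 = -184007/16728 - 137959 = -2307962159/16728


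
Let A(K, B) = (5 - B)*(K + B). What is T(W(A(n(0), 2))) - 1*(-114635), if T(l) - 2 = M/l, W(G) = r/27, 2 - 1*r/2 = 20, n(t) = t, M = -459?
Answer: 459925/4 ≈ 1.1498e+5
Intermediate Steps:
r = -36 (r = 4 - 2*20 = 4 - 40 = -36)
A(K, B) = (5 - B)*(B + K)
W(G) = -4/3 (W(G) = -36/27 = -36*1/27 = -4/3)
T(l) = 2 - 459/l
T(W(A(n(0), 2))) - 1*(-114635) = (2 - 459/(-4/3)) - 1*(-114635) = (2 - 459*(-¾)) + 114635 = (2 + 1377/4) + 114635 = 1385/4 + 114635 = 459925/4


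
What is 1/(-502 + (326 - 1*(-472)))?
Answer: 1/296 ≈ 0.0033784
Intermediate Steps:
1/(-502 + (326 - 1*(-472))) = 1/(-502 + (326 + 472)) = 1/(-502 + 798) = 1/296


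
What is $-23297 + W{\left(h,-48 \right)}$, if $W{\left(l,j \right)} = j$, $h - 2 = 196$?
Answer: $-23345$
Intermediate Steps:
$h = 198$ ($h = 2 + 196 = 198$)
$-23297 + W{\left(h,-48 \right)} = -23297 - 48 = -23345$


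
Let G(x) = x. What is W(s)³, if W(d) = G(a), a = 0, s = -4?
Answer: 0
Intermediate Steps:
W(d) = 0
W(s)³ = 0³ = 0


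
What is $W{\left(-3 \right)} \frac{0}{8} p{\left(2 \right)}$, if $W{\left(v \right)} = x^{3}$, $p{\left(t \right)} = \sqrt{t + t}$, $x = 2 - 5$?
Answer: $0$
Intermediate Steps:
$x = -3$
$p{\left(t \right)} = \sqrt{2} \sqrt{t}$ ($p{\left(t \right)} = \sqrt{2 t} = \sqrt{2} \sqrt{t}$)
$W{\left(v \right)} = -27$ ($W{\left(v \right)} = \left(-3\right)^{3} = -27$)
$W{\left(-3 \right)} \frac{0}{8} p{\left(2 \right)} = - 27 \cdot \frac{0}{8} \sqrt{2} \sqrt{2} = - 27 \cdot 0 \cdot \frac{1}{8} \cdot 2 = \left(-27\right) 0 \cdot 2 = 0 \cdot 2 = 0$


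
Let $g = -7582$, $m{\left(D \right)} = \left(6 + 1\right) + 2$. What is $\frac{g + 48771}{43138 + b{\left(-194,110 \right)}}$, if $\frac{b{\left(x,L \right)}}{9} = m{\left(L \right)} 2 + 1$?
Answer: $\frac{41189}{43309} \approx 0.95105$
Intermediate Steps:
$m{\left(D \right)} = 9$ ($m{\left(D \right)} = 7 + 2 = 9$)
$b{\left(x,L \right)} = 171$ ($b{\left(x,L \right)} = 9 \left(9 \cdot 2 + 1\right) = 9 \left(18 + 1\right) = 9 \cdot 19 = 171$)
$\frac{g + 48771}{43138 + b{\left(-194,110 \right)}} = \frac{-7582 + 48771}{43138 + 171} = \frac{41189}{43309}$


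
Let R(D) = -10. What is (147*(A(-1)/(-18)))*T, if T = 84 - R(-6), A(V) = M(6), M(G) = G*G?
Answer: -27636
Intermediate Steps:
M(G) = G²
A(V) = 36 (A(V) = 6² = 36)
T = 94 (T = 84 - 1*(-10) = 84 + 10 = 94)
(147*(A(-1)/(-18)))*T = (147*(36/(-18)))*94 = (147*(36*(-1/18)))*94 = (147*(-2))*94 = -294*94 = -27636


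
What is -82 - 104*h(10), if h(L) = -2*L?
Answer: 1998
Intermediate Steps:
-82 - 104*h(10) = -82 - (-208)*10 = -82 - 104*(-20) = -82 + 2080 = 1998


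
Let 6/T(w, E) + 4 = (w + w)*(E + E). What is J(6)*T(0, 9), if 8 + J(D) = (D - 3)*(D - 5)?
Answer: 15/2 ≈ 7.5000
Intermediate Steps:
J(D) = -8 + (-5 + D)*(-3 + D) (J(D) = -8 + (D - 3)*(D - 5) = -8 + (-3 + D)*(-5 + D) = -8 + (-5 + D)*(-3 + D))
T(w, E) = 6/(-4 + 4*E*w) (T(w, E) = 6/(-4 + (w + w)*(E + E)) = 6/(-4 + (2*w)*(2*E)) = 6/(-4 + 4*E*w))
J(6)*T(0, 9) = (7 + 6² - 8*6)*(3/(2*(-1 + 9*0))) = (7 + 36 - 48)*(3/(2*(-1 + 0))) = -15/(2*(-1)) = -15*(-1)/2 = -5*(-3/2) = 15/2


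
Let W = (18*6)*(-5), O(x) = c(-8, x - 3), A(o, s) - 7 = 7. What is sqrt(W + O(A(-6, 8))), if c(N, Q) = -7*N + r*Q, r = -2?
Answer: I*sqrt(506) ≈ 22.494*I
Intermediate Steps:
A(o, s) = 14 (A(o, s) = 7 + 7 = 14)
c(N, Q) = -7*N - 2*Q
O(x) = 62 - 2*x (O(x) = -7*(-8) - 2*(x - 3) = 56 - 2*(-3 + x) = 56 + (6 - 2*x) = 62 - 2*x)
W = -540 (W = 108*(-5) = -540)
sqrt(W + O(A(-6, 8))) = sqrt(-540 + (62 - 2*14)) = sqrt(-540 + (62 - 28)) = sqrt(-540 + 34) = sqrt(-506) = I*sqrt(506)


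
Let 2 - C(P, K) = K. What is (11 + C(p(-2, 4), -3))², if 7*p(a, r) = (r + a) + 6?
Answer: 256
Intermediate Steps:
p(a, r) = 6/7 + a/7 + r/7 (p(a, r) = ((r + a) + 6)/7 = ((a + r) + 6)/7 = (6 + a + r)/7 = 6/7 + a/7 + r/7)
C(P, K) = 2 - K
(11 + C(p(-2, 4), -3))² = (11 + (2 - 1*(-3)))² = (11 + (2 + 3))² = (11 + 5)² = 16² = 256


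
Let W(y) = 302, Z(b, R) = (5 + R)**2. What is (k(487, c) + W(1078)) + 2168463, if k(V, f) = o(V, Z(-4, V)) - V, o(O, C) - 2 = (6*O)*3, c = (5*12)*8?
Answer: 2177046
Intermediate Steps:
c = 480 (c = 60*8 = 480)
o(O, C) = 2 + 18*O (o(O, C) = 2 + (6*O)*3 = 2 + 18*O)
k(V, f) = 2 + 17*V (k(V, f) = (2 + 18*V) - V = 2 + 17*V)
(k(487, c) + W(1078)) + 2168463 = ((2 + 17*487) + 302) + 2168463 = ((2 + 8279) + 302) + 2168463 = (8281 + 302) + 2168463 = 8583 + 2168463 = 2177046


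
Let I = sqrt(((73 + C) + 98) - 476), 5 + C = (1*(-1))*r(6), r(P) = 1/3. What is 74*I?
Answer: 518*I*sqrt(57)/3 ≈ 1303.6*I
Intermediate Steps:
r(P) = 1/3
C = -16/3 (C = -5 + (1*(-1))*(1/3) = -5 - 1*1/3 = -5 - 1/3 = -16/3 ≈ -5.3333)
I = 7*I*sqrt(57)/3 (I = sqrt(((73 - 16/3) + 98) - 476) = sqrt((203/3 + 98) - 476) = sqrt(497/3 - 476) = sqrt(-931/3) = 7*I*sqrt(57)/3 ≈ 17.616*I)
74*I = 74*(7*I*sqrt(57)/3) = 518*I*sqrt(57)/3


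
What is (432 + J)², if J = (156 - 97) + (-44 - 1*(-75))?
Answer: 272484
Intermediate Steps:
J = 90 (J = 59 + (-44 + 75) = 59 + 31 = 90)
(432 + J)² = (432 + 90)² = 522² = 272484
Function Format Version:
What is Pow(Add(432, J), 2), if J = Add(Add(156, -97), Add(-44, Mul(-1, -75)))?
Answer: 272484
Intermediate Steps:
J = 90 (J = Add(59, Add(-44, 75)) = Add(59, 31) = 90)
Pow(Add(432, J), 2) = Pow(Add(432, 90), 2) = Pow(522, 2) = 272484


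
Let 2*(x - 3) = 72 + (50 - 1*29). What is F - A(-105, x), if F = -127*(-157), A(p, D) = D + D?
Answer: 19840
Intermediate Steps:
x = 99/2 (x = 3 + (72 + (50 - 1*29))/2 = 3 + (72 + (50 - 29))/2 = 3 + (72 + 21)/2 = 3 + (½)*93 = 3 + 93/2 = 99/2 ≈ 49.500)
A(p, D) = 2*D
F = 19939
F - A(-105, x) = 19939 - 2*99/2 = 19939 - 1*99 = 19939 - 99 = 19840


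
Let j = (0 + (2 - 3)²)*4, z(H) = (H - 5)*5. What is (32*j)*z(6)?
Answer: 640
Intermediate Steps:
z(H) = -25 + 5*H (z(H) = (-5 + H)*5 = -25 + 5*H)
j = 4 (j = (0 + (-1)²)*4 = (0 + 1)*4 = 1*4 = 4)
(32*j)*z(6) = (32*4)*(-25 + 5*6) = 128*(-25 + 30) = 128*5 = 640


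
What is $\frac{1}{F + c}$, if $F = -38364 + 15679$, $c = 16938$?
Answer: $- \frac{1}{5747} \approx -0.000174$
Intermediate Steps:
$F = -22685$
$\frac{1}{F + c} = \frac{1}{-22685 + 16938} = \frac{1}{-5747} = - \frac{1}{5747}$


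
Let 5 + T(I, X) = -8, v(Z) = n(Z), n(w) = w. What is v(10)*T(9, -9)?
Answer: -130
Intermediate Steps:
v(Z) = Z
T(I, X) = -13 (T(I, X) = -5 - 8 = -13)
v(10)*T(9, -9) = 10*(-13) = -130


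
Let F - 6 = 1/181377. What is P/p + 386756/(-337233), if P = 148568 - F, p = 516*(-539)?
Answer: -9532336837110299/5670606252739428 ≈ -1.6810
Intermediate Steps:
F = 1088263/181377 (F = 6 + 1/181377 = 1088263/181377 ≈ 6.0000)
p = -278124
P = 26945729873/181377 (P = 148568 - 1*1088263/181377 = 148568 - 1088263/181377 = 26945729873/181377 ≈ 1.4856e+5)
P/p + 386756/(-337233) = (26945729873/181377)/(-278124) + 386756/(-337233) = (26945729873/181377)*(-1/278124) + 386756*(-1/337233) = -26945729873/50445296748 - 386756/337233 = -9532336837110299/5670606252739428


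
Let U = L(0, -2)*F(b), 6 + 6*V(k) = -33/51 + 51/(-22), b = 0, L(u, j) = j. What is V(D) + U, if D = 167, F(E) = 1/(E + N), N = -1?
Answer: 1135/2244 ≈ 0.50579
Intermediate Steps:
F(E) = 1/(-1 + E) (F(E) = 1/(E - 1) = 1/(-1 + E))
V(k) = -3353/2244 (V(k) = -1 + (-33/51 + 51/(-22))/6 = -1 + (-33*1/51 + 51*(-1/22))/6 = -1 + (-11/17 - 51/22)/6 = -1 + (⅙)*(-1109/374) = -1 - 1109/2244 = -3353/2244)
U = 2 (U = -2/(-1 + 0) = -2/(-1) = -2*(-1) = 2)
V(D) + U = -3353/2244 + 2 = 1135/2244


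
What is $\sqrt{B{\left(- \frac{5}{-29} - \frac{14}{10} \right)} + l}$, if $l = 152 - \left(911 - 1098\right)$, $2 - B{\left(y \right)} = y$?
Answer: $\frac{\sqrt{7195335}}{145} \approx 18.499$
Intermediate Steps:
$B{\left(y \right)} = 2 - y$
$l = 339$ ($l = 152 - -187 = 152 + 187 = 339$)
$\sqrt{B{\left(- \frac{5}{-29} - \frac{14}{10} \right)} + l} = \sqrt{\left(2 - \left(- \frac{5}{-29} - \frac{14}{10}\right)\right) + 339} = \sqrt{\left(2 - \left(\left(-5\right) \left(- \frac{1}{29}\right) - \frac{7}{5}\right)\right) + 339} = \sqrt{\left(2 - \left(\frac{5}{29} - \frac{7}{5}\right)\right) + 339} = \sqrt{\left(2 - - \frac{178}{145}\right) + 339} = \sqrt{\left(2 + \frac{178}{145}\right) + 339} = \sqrt{\frac{468}{145} + 339} = \sqrt{\frac{49623}{145}} = \frac{\sqrt{7195335}}{145}$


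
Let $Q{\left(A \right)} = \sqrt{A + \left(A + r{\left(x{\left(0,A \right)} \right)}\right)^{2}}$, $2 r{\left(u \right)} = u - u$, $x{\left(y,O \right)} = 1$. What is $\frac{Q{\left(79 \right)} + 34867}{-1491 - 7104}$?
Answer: $- \frac{34867}{8595} - \frac{4 \sqrt{395}}{8595} \approx -4.0659$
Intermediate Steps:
$r{\left(u \right)} = 0$ ($r{\left(u \right)} = \frac{u - u}{2} = \frac{1}{2} \cdot 0 = 0$)
$Q{\left(A \right)} = \sqrt{A + A^{2}}$ ($Q{\left(A \right)} = \sqrt{A + \left(A + 0\right)^{2}} = \sqrt{A + A^{2}}$)
$\frac{Q{\left(79 \right)} + 34867}{-1491 - 7104} = \frac{\sqrt{79 \left(1 + 79\right)} + 34867}{-1491 - 7104} = \frac{\sqrt{79 \cdot 80} + 34867}{-8595} = \left(\sqrt{6320} + 34867\right) \left(- \frac{1}{8595}\right) = \left(4 \sqrt{395} + 34867\right) \left(- \frac{1}{8595}\right) = \left(34867 + 4 \sqrt{395}\right) \left(- \frac{1}{8595}\right) = - \frac{34867}{8595} - \frac{4 \sqrt{395}}{8595}$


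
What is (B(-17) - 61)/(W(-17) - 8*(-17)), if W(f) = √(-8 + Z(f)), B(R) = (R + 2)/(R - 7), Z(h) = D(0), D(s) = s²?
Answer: -2737/6168 + 161*I*√2/24672 ≈ -0.44374 + 0.0092286*I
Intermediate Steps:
Z(h) = 0 (Z(h) = 0² = 0)
B(R) = (2 + R)/(-7 + R)
W(f) = 2*I*√2 (W(f) = √(-8 + 0) = √(-8) = 2*I*√2)
(B(-17) - 61)/(W(-17) - 8*(-17)) = ((2 - 17)/(-7 - 17) - 61)/(2*I*√2 - 8*(-17)) = (-15/(-24) - 61)/(2*I*√2 + 136) = (-1/24*(-15) - 61)/(136 + 2*I*√2) = (5/8 - 61)/(136 + 2*I*√2) = -483/(8*(136 + 2*I*√2))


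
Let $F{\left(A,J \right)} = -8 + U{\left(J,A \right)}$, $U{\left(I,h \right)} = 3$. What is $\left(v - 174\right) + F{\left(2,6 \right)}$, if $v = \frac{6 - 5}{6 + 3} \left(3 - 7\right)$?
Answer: $- \frac{1615}{9} \approx -179.44$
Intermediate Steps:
$F{\left(A,J \right)} = -5$ ($F{\left(A,J \right)} = -8 + 3 = -5$)
$v = - \frac{4}{9}$ ($v = 1 \cdot \frac{1}{9} \left(-4\right) = \frac{1}{9} \left(-4\right) = - \frac{4}{9} \approx -0.44444$)
$\left(v - 174\right) + F{\left(2,6 \right)} = \left(- \frac{4}{9} - 174\right) - 5 = - \frac{1570}{9} - 5 = - \frac{1615}{9}$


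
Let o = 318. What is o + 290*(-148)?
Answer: -42602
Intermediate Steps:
o + 290*(-148) = 318 + 290*(-148) = 318 - 42920 = -42602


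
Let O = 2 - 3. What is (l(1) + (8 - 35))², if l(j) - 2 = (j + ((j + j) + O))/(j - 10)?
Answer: 51529/81 ≈ 636.16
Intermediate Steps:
O = -1
l(j) = 2 + (-1 + 3*j)/(-10 + j) (l(j) = 2 + (j + ((j + j) - 1))/(j - 10) = 2 + (j + (2*j - 1))/(-10 + j) = 2 + (j + (-1 + 2*j))/(-10 + j) = 2 + (-1 + 3*j)/(-10 + j))
(l(1) + (8 - 35))² = ((-21 + 5*1)/(-10 + 1) + (8 - 35))² = ((-21 + 5)/(-9) - 27)² = (-⅑*(-16) - 27)² = (16/9 - 27)² = (-227/9)² = 51529/81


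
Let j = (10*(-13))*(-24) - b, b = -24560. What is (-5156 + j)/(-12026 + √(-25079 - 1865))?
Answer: -67718406/36162905 - 45048*I*√421/36162905 ≈ -1.8726 - 0.02556*I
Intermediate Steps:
j = 27680 (j = (10*(-13))*(-24) - 1*(-24560) = -130*(-24) + 24560 = 3120 + 24560 = 27680)
(-5156 + j)/(-12026 + √(-25079 - 1865)) = (-5156 + 27680)/(-12026 + √(-25079 - 1865)) = 22524/(-12026 + √(-26944)) = 22524/(-12026 + 8*I*√421)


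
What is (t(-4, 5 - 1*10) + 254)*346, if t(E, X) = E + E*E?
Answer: 92036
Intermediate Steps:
t(E, X) = E + E²
(t(-4, 5 - 1*10) + 254)*346 = (-4*(1 - 4) + 254)*346 = (-4*(-3) + 254)*346 = (12 + 254)*346 = 266*346 = 92036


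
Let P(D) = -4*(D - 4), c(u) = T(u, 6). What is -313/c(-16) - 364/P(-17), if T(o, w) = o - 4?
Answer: 679/60 ≈ 11.317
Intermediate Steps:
T(o, w) = -4 + o
c(u) = -4 + u
P(D) = 16 - 4*D (P(D) = -4*(-4 + D) = 16 - 4*D)
-313/c(-16) - 364/P(-17) = -313/(-4 - 16) - 364/(16 - 4*(-17)) = -313/(-20) - 364/(16 + 68) = -313*(-1/20) - 364/84 = 313/20 - 364*1/84 = 313/20 - 13/3 = 679/60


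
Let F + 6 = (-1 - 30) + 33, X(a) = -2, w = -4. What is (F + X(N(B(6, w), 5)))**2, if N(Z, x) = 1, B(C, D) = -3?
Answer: 36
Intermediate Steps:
F = -4 (F = -6 + ((-1 - 30) + 33) = -6 + (-31 + 33) = -6 + 2 = -4)
(F + X(N(B(6, w), 5)))**2 = (-4 - 2)**2 = (-6)**2 = 36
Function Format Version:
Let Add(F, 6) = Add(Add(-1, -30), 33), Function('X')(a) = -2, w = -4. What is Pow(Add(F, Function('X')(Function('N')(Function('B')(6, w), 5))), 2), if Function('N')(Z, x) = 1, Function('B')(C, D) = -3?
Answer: 36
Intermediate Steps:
F = -4 (F = Add(-6, Add(Add(-1, -30), 33)) = Add(-6, Add(-31, 33)) = Add(-6, 2) = -4)
Pow(Add(F, Function('X')(Function('N')(Function('B')(6, w), 5))), 2) = Pow(Add(-4, -2), 2) = Pow(-6, 2) = 36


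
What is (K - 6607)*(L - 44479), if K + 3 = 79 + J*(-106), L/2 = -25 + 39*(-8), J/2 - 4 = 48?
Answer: 792660915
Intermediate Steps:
J = 104 (J = 8 + 2*48 = 8 + 96 = 104)
L = -674 (L = 2*(-25 + 39*(-8)) = 2*(-25 - 312) = 2*(-337) = -674)
K = -10948 (K = -3 + (79 + 104*(-106)) = -3 + (79 - 11024) = -3 - 10945 = -10948)
(K - 6607)*(L - 44479) = (-10948 - 6607)*(-674 - 44479) = -17555*(-45153) = 792660915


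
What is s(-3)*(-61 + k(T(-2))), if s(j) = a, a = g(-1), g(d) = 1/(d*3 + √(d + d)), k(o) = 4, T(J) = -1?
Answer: 171/11 + 57*I*√2/11 ≈ 15.545 + 7.3282*I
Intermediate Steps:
g(d) = 1/(3*d + √2*√d) (g(d) = 1/(3*d + √(2*d)) = 1/(3*d + √2*√d))
a = 1/(-3 + I*√2) (a = 1/(3*(-1) + √2*√(-1)) = 1/(-3 + √2*I) = 1/(-3 + I*√2) ≈ -0.27273 - 0.12856*I)
s(j) = -3/11 - I*√2/11
s(-3)*(-61 + k(T(-2))) = (-3/11 - I*√2/11)*(-61 + 4) = (-3/11 - I*√2/11)*(-57) = 171/11 + 57*I*√2/11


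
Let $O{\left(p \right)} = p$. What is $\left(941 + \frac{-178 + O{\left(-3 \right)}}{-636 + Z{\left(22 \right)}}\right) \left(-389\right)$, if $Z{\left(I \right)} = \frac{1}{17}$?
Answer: $- \frac{3958552692}{10811} \approx -3.6616 \cdot 10^{5}$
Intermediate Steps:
$Z{\left(I \right)} = \frac{1}{17}$
$\left(941 + \frac{-178 + O{\left(-3 \right)}}{-636 + Z{\left(22 \right)}}\right) \left(-389\right) = \left(941 + \frac{-178 - 3}{-636 + \frac{1}{17}}\right) \left(-389\right) = \left(941 - \frac{181}{- \frac{10811}{17}}\right) \left(-389\right) = \left(941 - - \frac{3077}{10811}\right) \left(-389\right) = \left(941 + \frac{3077}{10811}\right) \left(-389\right) = \frac{10176228}{10811} \left(-389\right) = - \frac{3958552692}{10811}$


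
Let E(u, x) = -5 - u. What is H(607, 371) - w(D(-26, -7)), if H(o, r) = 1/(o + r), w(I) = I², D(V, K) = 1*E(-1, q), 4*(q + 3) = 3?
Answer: -15647/978 ≈ -15.999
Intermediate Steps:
q = -9/4 (q = -3 + (¼)*3 = -3 + ¾ = -9/4 ≈ -2.2500)
D(V, K) = -4 (D(V, K) = 1*(-5 - 1*(-1)) = 1*(-5 + 1) = 1*(-4) = -4)
H(607, 371) - w(D(-26, -7)) = 1/(607 + 371) - 1*(-4)² = 1/978 - 1*16 = 1/978 - 16 = -15647/978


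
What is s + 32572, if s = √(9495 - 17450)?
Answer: 32572 + I*√7955 ≈ 32572.0 + 89.191*I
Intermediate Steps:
s = I*√7955 (s = √(-7955) = I*√7955 ≈ 89.191*I)
s + 32572 = I*√7955 + 32572 = 32572 + I*√7955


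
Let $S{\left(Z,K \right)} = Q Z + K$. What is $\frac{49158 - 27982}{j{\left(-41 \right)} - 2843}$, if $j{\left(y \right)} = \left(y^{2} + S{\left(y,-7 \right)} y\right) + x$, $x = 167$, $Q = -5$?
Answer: $- \frac{21176}{9113} \approx -2.3237$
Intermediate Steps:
$S{\left(Z,K \right)} = K - 5 Z$ ($S{\left(Z,K \right)} = - 5 Z + K = K - 5 Z$)
$j{\left(y \right)} = 167 + y^{2} + y \left(-7 - 5 y\right)$ ($j{\left(y \right)} = \left(y^{2} + \left(-7 - 5 y\right) y\right) + 167 = \left(y^{2} + y \left(-7 - 5 y\right)\right) + 167 = 167 + y^{2} + y \left(-7 - 5 y\right)$)
$\frac{49158 - 27982}{j{\left(-41 \right)} - 2843} = \frac{49158 - 27982}{\left(167 - -287 - 4 \left(-41\right)^{2}\right) - 2843} = \frac{21176}{\left(167 + 287 - 6724\right) - 2843} = \frac{21176}{-6270 - 2843} = \frac{21176}{-9113} = 21176 \left(- \frac{1}{9113}\right) = - \frac{21176}{9113}$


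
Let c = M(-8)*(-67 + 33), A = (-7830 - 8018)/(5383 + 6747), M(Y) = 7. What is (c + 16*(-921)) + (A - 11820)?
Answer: -162513534/6065 ≈ -26795.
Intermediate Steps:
A = -7924/6065 (A = -15848/12130 = -15848*1/12130 = -7924/6065 ≈ -1.3065)
c = -238 (c = 7*(-67 + 33) = 7*(-34) = -238)
(c + 16*(-921)) + (A - 11820) = (-238 + 16*(-921)) + (-7924/6065 - 11820) = (-238 - 14736) - 71696224/6065 = -14974 - 71696224/6065 = -162513534/6065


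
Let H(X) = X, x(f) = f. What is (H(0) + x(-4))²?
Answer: 16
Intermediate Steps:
(H(0) + x(-4))² = (0 - 4)² = (-4)² = 16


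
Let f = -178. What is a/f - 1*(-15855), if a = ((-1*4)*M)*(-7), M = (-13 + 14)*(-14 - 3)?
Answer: 1411333/89 ≈ 15858.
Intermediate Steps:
M = -17 (M = 1*(-17) = -17)
a = -476 (a = (-1*4*(-17))*(-7) = -4*(-17)*(-7) = 68*(-7) = -476)
a/f - 1*(-15855) = -476/(-178) - 1*(-15855) = -476*(-1/178) + 15855 = 238/89 + 15855 = 1411333/89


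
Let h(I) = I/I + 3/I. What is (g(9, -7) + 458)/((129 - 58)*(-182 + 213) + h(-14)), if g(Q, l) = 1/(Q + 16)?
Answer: 53438/256875 ≈ 0.20803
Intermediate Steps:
h(I) = 1 + 3/I
g(Q, l) = 1/(16 + Q)
(g(9, -7) + 458)/((129 - 58)*(-182 + 213) + h(-14)) = (1/(16 + 9) + 458)/((129 - 58)*(-182 + 213) + (3 - 14)/(-14)) = (1/25 + 458)/(71*31 - 1/14*(-11)) = (1/25 + 458)/(2201 + 11/14) = 11451/(25*(30825/14)) = (11451/25)*(14/30825) = 53438/256875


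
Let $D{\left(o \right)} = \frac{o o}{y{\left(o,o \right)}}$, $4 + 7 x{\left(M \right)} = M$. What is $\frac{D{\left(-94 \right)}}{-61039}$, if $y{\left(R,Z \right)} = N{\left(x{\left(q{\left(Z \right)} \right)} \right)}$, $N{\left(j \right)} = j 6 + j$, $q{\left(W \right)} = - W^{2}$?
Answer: $\frac{2209}{134896190} \approx 1.6376 \cdot 10^{-5}$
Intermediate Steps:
$x{\left(M \right)} = - \frac{4}{7} + \frac{M}{7}$
$N{\left(j \right)} = 7 j$ ($N{\left(j \right)} = 6 j + j = 7 j$)
$y{\left(R,Z \right)} = -4 - Z^{2}$ ($y{\left(R,Z \right)} = 7 \left(- \frac{4}{7} + \frac{\left(-1\right) Z^{2}}{7}\right) = 7 \left(- \frac{4}{7} - \frac{Z^{2}}{7}\right) = -4 - Z^{2}$)
$D{\left(o \right)} = \frac{o^{2}}{-4 - o^{2}}$ ($D{\left(o \right)} = \frac{o o}{-4 - o^{2}} = \frac{o^{2}}{-4 - o^{2}}$)
$\frac{D{\left(-94 \right)}}{-61039} = \frac{\left(-94\right)^{2} \frac{1}{-4 - \left(-94\right)^{2}}}{-61039} = \frac{8836}{-4 - 8836} \left(- \frac{1}{61039}\right) = \frac{8836}{-8840} \left(- \frac{1}{61039}\right) = 8836 \left(- \frac{1}{8840}\right) \left(- \frac{1}{61039}\right) = \left(- \frac{2209}{2210}\right) \left(- \frac{1}{61039}\right) = \frac{2209}{134896190}$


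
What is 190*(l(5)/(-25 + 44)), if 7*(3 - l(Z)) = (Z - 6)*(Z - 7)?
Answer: 190/7 ≈ 27.143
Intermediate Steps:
l(Z) = 3 - (-7 + Z)*(-6 + Z)/7 (l(Z) = 3 - (Z - 6)*(Z - 7)/7 = 3 - (-6 + Z)*(-7 + Z)/7 = 3 - (-7 + Z)*(-6 + Z)/7)
190*(l(5)/(-25 + 44)) = 190*((-3 - 1/7*5**2 + (13/7)*5)/(-25 + 44)) = 190*((-3 - 1/7*25 + 65/7)/19) = 190*((-3 - 25/7 + 65/7)*(1/19)) = 190*((19/7)*(1/19)) = 190*(1/7) = 190/7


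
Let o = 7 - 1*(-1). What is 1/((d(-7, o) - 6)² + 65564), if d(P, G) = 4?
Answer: 1/65568 ≈ 1.5251e-5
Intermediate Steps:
o = 8 (o = 7 + 1 = 8)
1/((d(-7, o) - 6)² + 65564) = 1/((4 - 6)² + 65564) = 1/((-2)² + 65564) = 1/(4 + 65564) = 1/65568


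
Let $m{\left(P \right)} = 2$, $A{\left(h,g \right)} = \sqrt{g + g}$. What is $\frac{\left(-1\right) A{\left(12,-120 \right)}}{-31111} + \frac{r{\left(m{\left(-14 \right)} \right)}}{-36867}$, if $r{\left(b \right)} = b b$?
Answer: $- \frac{4}{36867} + \frac{4 i \sqrt{15}}{31111} \approx -0.0001085 + 0.00049796 i$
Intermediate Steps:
$A{\left(h,g \right)} = \sqrt{2} \sqrt{g}$ ($A{\left(h,g \right)} = \sqrt{2 g} = \sqrt{2} \sqrt{g}$)
$r{\left(b \right)} = b^{2}$
$\frac{\left(-1\right) A{\left(12,-120 \right)}}{-31111} + \frac{r{\left(m{\left(-14 \right)} \right)}}{-36867} = \frac{\left(-1\right) \sqrt{2} \sqrt{-120}}{-31111} + \frac{2^{2}}{-36867} = - \sqrt{2} \cdot 2 i \sqrt{30} \left(- \frac{1}{31111}\right) + 4 \left(- \frac{1}{36867}\right) = - 4 i \sqrt{15} \left(- \frac{1}{31111}\right) - \frac{4}{36867} = \frac{4 i \sqrt{15}}{31111} - \frac{4}{36867} = - \frac{4}{36867} + \frac{4 i \sqrt{15}}{31111}$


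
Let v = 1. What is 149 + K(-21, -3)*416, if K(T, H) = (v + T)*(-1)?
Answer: 8469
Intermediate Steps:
K(T, H) = -1 - T (K(T, H) = (1 + T)*(-1) = -1 - T)
149 + K(-21, -3)*416 = 149 + (-1 - 1*(-21))*416 = 149 + (-1 + 21)*416 = 149 + 20*416 = 149 + 8320 = 8469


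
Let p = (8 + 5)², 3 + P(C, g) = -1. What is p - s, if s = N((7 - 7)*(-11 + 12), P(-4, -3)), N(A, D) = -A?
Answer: 169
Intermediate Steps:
P(C, g) = -4 (P(C, g) = -3 - 1 = -4)
p = 169 (p = 13² = 169)
s = 0 (s = -(7 - 7)*(-11 + 12) = -0 = -1*0 = 0)
p - s = 169 - 1*0 = 169 + 0 = 169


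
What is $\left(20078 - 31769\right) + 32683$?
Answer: $20992$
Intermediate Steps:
$\left(20078 - 31769\right) + 32683 = -11691 + 32683 = 20992$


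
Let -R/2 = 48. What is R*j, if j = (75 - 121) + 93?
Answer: -4512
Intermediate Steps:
R = -96 (R = -2*48 = -96)
j = 47 (j = -46 + 93 = 47)
R*j = -96*47 = -4512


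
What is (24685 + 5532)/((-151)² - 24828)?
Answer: -30217/2027 ≈ -14.907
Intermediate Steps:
(24685 + 5532)/((-151)² - 24828) = 30217/(22801 - 24828) = 30217/(-2027) = 30217*(-1/2027) = -30217/2027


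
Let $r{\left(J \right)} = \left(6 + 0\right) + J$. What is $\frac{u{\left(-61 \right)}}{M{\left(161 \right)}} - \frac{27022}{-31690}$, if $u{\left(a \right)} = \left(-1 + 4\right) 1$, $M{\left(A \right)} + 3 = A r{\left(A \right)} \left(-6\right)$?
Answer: $\frac{145307636}{170412975} \approx 0.85268$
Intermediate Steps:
$r{\left(J \right)} = 6 + J$
$M{\left(A \right)} = -3 - 6 A \left(6 + A\right)$ ($M{\left(A \right)} = -3 + A \left(6 + A\right) \left(-6\right) = -3 - 6 A \left(6 + A\right)$)
$u{\left(a \right)} = 3$ ($u{\left(a \right)} = 3 \cdot 1 = 3$)
$\frac{u{\left(-61 \right)}}{M{\left(161 \right)}} - \frac{27022}{-31690} = \frac{3}{-3 - 966 \left(6 + 161\right)} - \frac{27022}{-31690} = \frac{3}{-3 - 966 \cdot 167} - - \frac{13511}{15845} = \frac{3}{-3 - 161322} + \frac{13511}{15845} = \frac{3}{-161325} + \frac{13511}{15845} = 3 \left(- \frac{1}{161325}\right) + \frac{13511}{15845} = - \frac{1}{53775} + \frac{13511}{15845} = \frac{145307636}{170412975}$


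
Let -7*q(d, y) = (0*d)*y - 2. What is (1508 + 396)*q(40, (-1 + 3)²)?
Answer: 544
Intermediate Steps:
q(d, y) = 2/7 (q(d, y) = -((0*d)*y - 2)/7 = -(0*y - 2)/7 = -(0 - 2)/7 = -⅐*(-2) = 2/7)
(1508 + 396)*q(40, (-1 + 3)²) = (1508 + 396)*(2/7) = 1904*(2/7) = 544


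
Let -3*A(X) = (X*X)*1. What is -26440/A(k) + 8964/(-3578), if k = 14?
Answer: 35256252/87661 ≈ 402.19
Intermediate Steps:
A(X) = -X²/3 (A(X) = -X*X/3 = -X²/3)
-26440/A(k) + 8964/(-3578) = -26440/((-⅓*14²)) + 8964/(-3578) = -26440/((-⅓*196)) + 8964*(-1/3578) = -26440/(-196/3) - 4482/1789 = -26440*(-3/196) - 4482/1789 = 19830/49 - 4482/1789 = 35256252/87661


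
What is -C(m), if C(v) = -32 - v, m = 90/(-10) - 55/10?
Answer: 35/2 ≈ 17.500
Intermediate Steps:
m = -29/2 (m = 90*(-⅒) - 55*⅒ = -9 - 11/2 = -29/2 ≈ -14.500)
-C(m) = -(-32 - 1*(-29/2)) = -(-32 + 29/2) = -1*(-35/2) = 35/2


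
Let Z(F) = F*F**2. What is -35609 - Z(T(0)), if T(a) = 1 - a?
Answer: -35610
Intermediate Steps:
Z(F) = F**3
-35609 - Z(T(0)) = -35609 - (1 - 1*0)**3 = -35609 - (1 + 0)**3 = -35609 - 1*1**3 = -35609 - 1*1 = -35609 - 1 = -35610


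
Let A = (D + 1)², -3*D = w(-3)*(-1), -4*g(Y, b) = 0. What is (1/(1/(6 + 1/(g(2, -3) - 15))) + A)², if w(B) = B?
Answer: 7921/225 ≈ 35.204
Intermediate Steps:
g(Y, b) = 0 (g(Y, b) = -¼*0 = 0)
D = -1 (D = -(-1)*(-1) = -⅓*3 = -1)
A = 0 (A = (-1 + 1)² = 0² = 0)
(1/(1/(6 + 1/(g(2, -3) - 15))) + A)² = (1/(1/(6 + 1/(0 - 15))) + 0)² = (1/(1/(6 + 1/(-15))) + 0)² = (1/(1/(6 - 1/15)) + 0)² = (1/(1/(89/15)) + 0)² = (1/(15/89) + 0)² = (89/15 + 0)² = (89/15)² = 7921/225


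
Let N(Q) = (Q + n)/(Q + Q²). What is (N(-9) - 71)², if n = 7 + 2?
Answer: 5041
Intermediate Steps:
n = 9
N(Q) = (9 + Q)/(Q + Q²) (N(Q) = (Q + 9)/(Q + Q²) = (9 + Q)/(Q + Q²))
(N(-9) - 71)² = ((9 - 9)/((-9)*(1 - 9)) - 71)² = (-⅑*0/(-8) - 71)² = (-⅑*(-⅛)*0 - 71)² = (0 - 71)² = (-71)² = 5041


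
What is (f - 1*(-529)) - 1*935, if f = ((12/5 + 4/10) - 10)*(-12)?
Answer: -1598/5 ≈ -319.60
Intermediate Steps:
f = 432/5 (f = ((12*(⅕) + 4*(⅒)) - 10)*(-12) = ((12/5 + ⅖) - 10)*(-12) = (14/5 - 10)*(-12) = -36/5*(-12) = 432/5 ≈ 86.400)
(f - 1*(-529)) - 1*935 = (432/5 - 1*(-529)) - 1*935 = (432/5 + 529) - 935 = 3077/5 - 935 = -1598/5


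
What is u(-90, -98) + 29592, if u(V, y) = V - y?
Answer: 29600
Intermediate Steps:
u(-90, -98) + 29592 = (-90 - 1*(-98)) + 29592 = (-90 + 98) + 29592 = 8 + 29592 = 29600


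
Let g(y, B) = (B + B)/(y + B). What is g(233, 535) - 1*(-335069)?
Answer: 128667031/384 ≈ 3.3507e+5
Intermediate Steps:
g(y, B) = 2*B/(B + y) (g(y, B) = (2*B)/(B + y) = 2*B/(B + y))
g(233, 535) - 1*(-335069) = 2*535/(535 + 233) - 1*(-335069) = 2*535/768 + 335069 = 2*535*(1/768) + 335069 = 535/384 + 335069 = 128667031/384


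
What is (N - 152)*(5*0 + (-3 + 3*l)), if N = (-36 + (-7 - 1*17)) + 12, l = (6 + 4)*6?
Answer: -35400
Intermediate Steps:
l = 60 (l = 10*6 = 60)
N = -48 (N = (-36 + (-7 - 17)) + 12 = (-36 - 24) + 12 = -60 + 12 = -48)
(N - 152)*(5*0 + (-3 + 3*l)) = (-48 - 152)*(5*0 + (-3 + 3*60)) = -200*(0 + (-3 + 180)) = -200*(0 + 177) = -200*177 = -35400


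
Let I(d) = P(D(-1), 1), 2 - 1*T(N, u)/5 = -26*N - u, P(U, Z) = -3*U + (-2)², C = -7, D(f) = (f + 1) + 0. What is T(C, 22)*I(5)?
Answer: -3160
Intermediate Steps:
D(f) = 1 + f (D(f) = (1 + f) + 0 = 1 + f)
P(U, Z) = 4 - 3*U (P(U, Z) = -3*U + 4 = 4 - 3*U)
T(N, u) = 10 + 5*u + 130*N (T(N, u) = 10 - 5*(-26*N - u) = 10 - 5*(-u - 26*N) = 10 + (5*u + 130*N) = 10 + 5*u + 130*N)
I(d) = 4 (I(d) = 4 - 3*(1 - 1) = 4 - 3*0 = 4 + 0 = 4)
T(C, 22)*I(5) = (10 + 5*22 + 130*(-7))*4 = (10 + 110 - 910)*4 = -790*4 = -3160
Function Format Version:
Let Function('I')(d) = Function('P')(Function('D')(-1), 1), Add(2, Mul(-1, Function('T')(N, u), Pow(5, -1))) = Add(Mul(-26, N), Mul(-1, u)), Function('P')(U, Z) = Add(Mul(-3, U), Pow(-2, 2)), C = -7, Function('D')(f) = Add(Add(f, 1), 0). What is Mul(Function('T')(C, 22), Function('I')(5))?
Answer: -3160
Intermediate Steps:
Function('D')(f) = Add(1, f) (Function('D')(f) = Add(Add(1, f), 0) = Add(1, f))
Function('P')(U, Z) = Add(4, Mul(-3, U)) (Function('P')(U, Z) = Add(Mul(-3, U), 4) = Add(4, Mul(-3, U)))
Function('T')(N, u) = Add(10, Mul(5, u), Mul(130, N)) (Function('T')(N, u) = Add(10, Mul(-5, Add(Mul(-26, N), Mul(-1, u)))) = Add(10, Mul(-5, Add(Mul(-1, u), Mul(-26, N)))) = Add(10, Add(Mul(5, u), Mul(130, N))) = Add(10, Mul(5, u), Mul(130, N)))
Function('I')(d) = 4 (Function('I')(d) = Add(4, Mul(-3, Add(1, -1))) = Add(4, Mul(-3, 0)) = Add(4, 0) = 4)
Mul(Function('T')(C, 22), Function('I')(5)) = Mul(Add(10, Mul(5, 22), Mul(130, -7)), 4) = Mul(Add(10, 110, -910), 4) = Mul(-790, 4) = -3160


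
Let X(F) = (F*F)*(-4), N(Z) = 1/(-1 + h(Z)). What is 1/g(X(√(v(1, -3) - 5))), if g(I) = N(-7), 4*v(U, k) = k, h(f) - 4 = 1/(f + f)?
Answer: 41/14 ≈ 2.9286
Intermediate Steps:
h(f) = 4 + 1/(2*f) (h(f) = 4 + 1/(f + f) = 4 + 1/(2*f))
N(Z) = 1/(3 + 1/(2*Z)) (N(Z) = 1/(-1 + (4 + 1/(2*Z))) = 1/(3 + 1/(2*Z)))
v(U, k) = k/4
X(F) = -4*F² (X(F) = F²*(-4) = -4*F²)
g(I) = 14/41 (g(I) = 2*(-7)/(1 + 6*(-7)) = 2*(-7)/(1 - 42) = 2*(-7)/(-41) = 2*(-7)*(-1/41) = 14/41)
1/g(X(√(v(1, -3) - 5))) = 1/(14/41) = 41/14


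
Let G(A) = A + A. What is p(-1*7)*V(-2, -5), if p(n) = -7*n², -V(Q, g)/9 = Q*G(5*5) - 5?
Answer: -324135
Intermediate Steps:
G(A) = 2*A
V(Q, g) = 45 - 450*Q (V(Q, g) = -9*(Q*(2*(5*5)) - 5) = -9*(Q*(2*25) - 5) = -9*(Q*50 - 5) = -9*(50*Q - 5) = -9*(-5 + 50*Q) = 45 - 450*Q)
p(-1*7)*V(-2, -5) = (-7*(-1*7)²)*(45 - 450*(-2)) = (-7*(-7)²)*(45 + 900) = -7*49*945 = -343*945 = -324135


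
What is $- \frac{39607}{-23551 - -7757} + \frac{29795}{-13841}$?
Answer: $\frac{77618257}{218604754} \approx 0.35506$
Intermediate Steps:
$- \frac{39607}{-23551 - -7757} + \frac{29795}{-13841} = - \frac{39607}{-23551 + 7757} + 29795 \left(- \frac{1}{13841}\right) = - \frac{39607}{-15794} - \frac{29795}{13841} = \left(-39607\right) \left(- \frac{1}{15794}\right) - \frac{29795}{13841} = \frac{39607}{15794} - \frac{29795}{13841} = \frac{77618257}{218604754}$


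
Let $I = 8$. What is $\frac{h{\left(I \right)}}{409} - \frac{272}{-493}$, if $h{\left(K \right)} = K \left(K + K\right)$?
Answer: $\frac{10256}{11861} \approx 0.86468$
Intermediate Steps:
$h{\left(K \right)} = 2 K^{2}$ ($h{\left(K \right)} = K 2 K = 2 K^{2}$)
$\frac{h{\left(I \right)}}{409} - \frac{272}{-493} = \frac{2 \cdot 8^{2}}{409} - \frac{272}{-493} = 2 \cdot 64 \cdot \frac{1}{409} - - \frac{16}{29} = 128 \cdot \frac{1}{409} + \frac{16}{29} = \frac{128}{409} + \frac{16}{29} = \frac{10256}{11861}$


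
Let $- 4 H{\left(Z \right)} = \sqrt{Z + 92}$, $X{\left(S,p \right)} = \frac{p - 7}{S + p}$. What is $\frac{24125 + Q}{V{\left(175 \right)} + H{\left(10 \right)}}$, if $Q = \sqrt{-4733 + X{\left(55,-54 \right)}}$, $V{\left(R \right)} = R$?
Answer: $\frac{33775000}{244949} + \frac{48250 \sqrt{102}}{244949} + \frac{204 i \sqrt{47}}{244949} + \frac{1400 i \sqrt{4794}}{244949} \approx 139.88 + 0.40144 i$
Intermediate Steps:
$X{\left(S,p \right)} = \frac{-7 + p}{S + p}$
$H{\left(Z \right)} = - \frac{\sqrt{92 + Z}}{4}$ ($H{\left(Z \right)} = - \frac{\sqrt{Z + 92}}{4} = - \frac{\sqrt{92 + Z}}{4}$)
$Q = i \sqrt{4794}$ ($Q = \sqrt{-4733 + \frac{-7 - 54}{55 - 54}} = \sqrt{-4733 + 1^{-1} \left(-61\right)} = \sqrt{-4733 + 1 \left(-61\right)} = \sqrt{-4733 - 61} = \sqrt{-4794} = i \sqrt{4794} \approx 69.239 i$)
$\frac{24125 + Q}{V{\left(175 \right)} + H{\left(10 \right)}} = \frac{24125 + i \sqrt{4794}}{175 - \frac{\sqrt{92 + 10}}{4}} = \frac{24125 + i \sqrt{4794}}{175 - \frac{\sqrt{102}}{4}}$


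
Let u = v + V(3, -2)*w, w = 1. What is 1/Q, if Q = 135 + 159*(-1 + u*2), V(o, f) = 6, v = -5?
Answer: 1/294 ≈ 0.0034014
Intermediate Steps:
u = 1 (u = -5 + 6*1 = -5 + 6 = 1)
Q = 294 (Q = 135 + 159*(-1 + 1*2) = 135 + 159*(-1 + 2) = 135 + 159*1 = 135 + 159 = 294)
1/Q = 1/294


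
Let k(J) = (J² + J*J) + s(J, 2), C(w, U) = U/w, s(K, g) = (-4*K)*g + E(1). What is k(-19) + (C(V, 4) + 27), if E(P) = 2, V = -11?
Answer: 9929/11 ≈ 902.64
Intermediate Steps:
s(K, g) = 2 - 4*K*g (s(K, g) = (-4*K)*g + 2 = -4*K*g + 2 = 2 - 4*K*g)
k(J) = 2 - 8*J + 2*J² (k(J) = (J² + J*J) + (2 - 4*J*2) = (J² + J²) + (2 - 8*J) = 2*J² + (2 - 8*J) = 2 - 8*J + 2*J²)
k(-19) + (C(V, 4) + 27) = (2 - 8*(-19) + 2*(-19)²) + (4/(-11) + 27) = (2 + 152 + 2*361) + (4*(-1/11) + 27) = (2 + 152 + 722) + (-4/11 + 27) = 876 + 293/11 = 9929/11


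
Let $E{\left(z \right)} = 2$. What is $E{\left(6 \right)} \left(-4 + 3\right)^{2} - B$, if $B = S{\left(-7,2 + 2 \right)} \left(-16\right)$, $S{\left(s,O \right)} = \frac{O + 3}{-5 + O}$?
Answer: $-110$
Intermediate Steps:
$S{\left(s,O \right)} = \frac{3 + O}{-5 + O}$
$B = 112$ ($B = \frac{3 + \left(2 + 2\right)}{-5 + \left(2 + 2\right)} \left(-16\right) = \frac{3 + 4}{-5 + 4} \left(-16\right) = \frac{1}{-1} \cdot 7 \left(-16\right) = \left(-1\right) 7 \left(-16\right) = \left(-7\right) \left(-16\right) = 112$)
$E{\left(6 \right)} \left(-4 + 3\right)^{2} - B = 2 \left(-4 + 3\right)^{2} - 112 = 2 \left(-1\right)^{2} - 112 = 2 \cdot 1 - 112 = 2 - 112 = -110$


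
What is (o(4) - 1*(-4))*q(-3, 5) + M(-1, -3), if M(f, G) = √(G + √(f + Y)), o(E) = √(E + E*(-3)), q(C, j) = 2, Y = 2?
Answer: 8 + 5*I*√2 ≈ 8.0 + 7.0711*I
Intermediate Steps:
o(E) = √2*√(-E) (o(E) = √(E - 3*E) = √(-2*E) = √2*√(-E))
M(f, G) = √(G + √(2 + f)) (M(f, G) = √(G + √(f + 2)) = √(G + √(2 + f)))
(o(4) - 1*(-4))*q(-3, 5) + M(-1, -3) = (√2*√(-1*4) - 1*(-4))*2 + √(-3 + √(2 - 1)) = (√2*√(-4) + 4)*2 + √(-3 + √1) = (√2*(2*I) + 4)*2 + √(-3 + 1) = (2*I*√2 + 4)*2 + √(-2) = (4 + 2*I*√2)*2 + I*√2 = (8 + 4*I*√2) + I*√2 = 8 + 5*I*√2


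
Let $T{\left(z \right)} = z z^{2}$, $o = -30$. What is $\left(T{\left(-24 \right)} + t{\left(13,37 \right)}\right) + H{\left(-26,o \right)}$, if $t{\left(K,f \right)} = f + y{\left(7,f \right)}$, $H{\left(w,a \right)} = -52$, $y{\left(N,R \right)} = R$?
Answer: $-13802$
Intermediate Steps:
$T{\left(z \right)} = z^{3}$
$t{\left(K,f \right)} = 2 f$ ($t{\left(K,f \right)} = f + f = 2 f$)
$\left(T{\left(-24 \right)} + t{\left(13,37 \right)}\right) + H{\left(-26,o \right)} = \left(\left(-24\right)^{3} + 2 \cdot 37\right) - 52 = \left(-13824 + 74\right) - 52 = -13750 - 52 = -13802$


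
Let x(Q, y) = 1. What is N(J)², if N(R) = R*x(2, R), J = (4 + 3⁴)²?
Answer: 52200625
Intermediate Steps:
J = 7225 (J = (4 + 81)² = 85² = 7225)
N(R) = R (N(R) = R*1 = R)
N(J)² = 7225² = 52200625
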